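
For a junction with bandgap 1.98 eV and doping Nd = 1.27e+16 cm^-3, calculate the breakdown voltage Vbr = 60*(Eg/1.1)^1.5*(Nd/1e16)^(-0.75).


Step 1: Eg/1.1 = 1.98/1.1 = 1.800000
Step 2: (Eg/1.1)^1.5 = 1.800000^1.5 = 2.414953
Step 3: (Nd/1e16)^(-0.75) = (1.27)^(-0.75) = 0.835886
Step 4: Vbr = 60 * 2.414953 * 0.835886 = 121.1 V

121.1


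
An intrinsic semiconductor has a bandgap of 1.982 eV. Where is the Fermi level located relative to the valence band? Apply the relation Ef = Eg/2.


Step 1: For an intrinsic semiconductor, the Fermi level sits at midgap.
Step 2: Ef = Eg / 2 = 1.982 / 2 = 0.991 eV

0.991


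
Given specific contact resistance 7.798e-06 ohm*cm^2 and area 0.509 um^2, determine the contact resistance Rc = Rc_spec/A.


Step 1: Convert area to cm^2: 0.509 um^2 = 5.0900e-09 cm^2
Step 2: Rc = Rc_spec / A = 7.798e-06 / 5.0900e-09
Step 3: Rc = 1.53e+03 ohms

1.53e+03


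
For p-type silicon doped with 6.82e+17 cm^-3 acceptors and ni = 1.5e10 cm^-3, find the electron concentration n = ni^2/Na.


Step 1: Majority hole concentration p ≈ Na = 6.82e+17 cm^-3
Step 2: n = ni^2 / Na = (1.5e10)^2 / 6.82e+17
Step 3: n = 3.30e+02 cm^-3

3.30e+02


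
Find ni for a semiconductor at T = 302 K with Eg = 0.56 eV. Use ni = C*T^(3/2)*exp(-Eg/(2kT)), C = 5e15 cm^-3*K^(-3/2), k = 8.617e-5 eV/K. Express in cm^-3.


Step 1: Compute kT = 8.617e-5 * 302 = 0.02602334 eV
Step 2: Exponent = -Eg/(2kT) = -0.56/(2*0.02602334) = -10.75957
Step 3: T^(3/2) = 302^1.5 = 5248.20
Step 4: ni = 5e15 * 5248.20 * exp(-10.75957) = 5.57e+14 cm^-3

5.57e+14


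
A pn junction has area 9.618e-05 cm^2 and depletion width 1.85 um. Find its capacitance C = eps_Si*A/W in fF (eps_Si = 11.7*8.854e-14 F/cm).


Step 1: eps_Si = 11.7 * 8.854e-14 = 1.035918e-12 F/cm
Step 2: W in cm = 1.85 * 1e-4 = 1.85e-04 cm
Step 3: C = 1.035918e-12 * 9.618e-05 / 1.85e-04 = 5.385654e-13 F
Step 4: C = 538.57 fF

538.57


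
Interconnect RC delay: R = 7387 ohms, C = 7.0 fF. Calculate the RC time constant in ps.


Step 1: tau = R * C
Step 2: tau = 7387 * 7.0 fF = 7387 * 7.0e-15 F
Step 3: tau = 5.1709e-11 s = 51.709 ps

51.709


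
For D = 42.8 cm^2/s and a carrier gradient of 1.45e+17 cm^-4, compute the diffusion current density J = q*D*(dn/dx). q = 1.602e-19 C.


Step 1: J = q * D * (dn/dx)
Step 2: J = 1.602e-19 * 42.8 * 1.45e+17
Step 3: J = 9.94e-01 A/cm^2

9.94e-01


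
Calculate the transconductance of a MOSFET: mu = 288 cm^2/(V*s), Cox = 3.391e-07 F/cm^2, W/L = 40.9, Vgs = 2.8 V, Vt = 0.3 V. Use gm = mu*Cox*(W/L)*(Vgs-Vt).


Step 1: Vov = Vgs - Vt = 2.8 - 0.3 = 2.5 V
Step 2: gm = mu * Cox * (W/L) * Vov
Step 3: gm = 288 * 3.391e-07 * 40.9 * 2.5 = 9.99e-03 S

9.99e-03


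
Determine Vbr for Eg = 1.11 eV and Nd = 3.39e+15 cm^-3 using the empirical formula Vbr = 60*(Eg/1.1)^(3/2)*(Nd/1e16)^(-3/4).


Step 1: Eg/1.1 = 1.11/1.1 = 1.009091
Step 2: (Eg/1.1)^1.5 = 1.009091^1.5 = 1.013667
Step 3: (Nd/1e16)^(-0.75) = (0.339)^(-0.75) = 2.250869
Step 4: Vbr = 60 * 1.013667 * 2.250869 = 136.9 V

136.9


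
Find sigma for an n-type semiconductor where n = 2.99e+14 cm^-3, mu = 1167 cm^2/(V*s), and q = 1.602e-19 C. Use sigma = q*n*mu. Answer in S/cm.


Step 1: sigma = q * n * mu
Step 2: sigma = 1.602e-19 * 2.99e+14 * 1167
Step 3: sigma = 5.590e-02 S/cm

5.590e-02


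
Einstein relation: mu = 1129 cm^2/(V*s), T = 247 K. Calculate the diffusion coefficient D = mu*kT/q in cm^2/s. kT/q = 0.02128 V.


Step 1: D = mu * (kT/q)
Step 2: D = 1129 * 0.02128
Step 3: D = 24.03 cm^2/s

24.03


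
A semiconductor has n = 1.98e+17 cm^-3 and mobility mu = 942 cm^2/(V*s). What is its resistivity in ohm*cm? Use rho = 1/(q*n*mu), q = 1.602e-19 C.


Step 1: sigma = q * n * mu = 1.602e-19 * 1.98e+17 * 942 = 2.98799e+01 S/cm
Step 2: rho = 1 / sigma = 1 / 2.98799e+01 = 0.03347 ohm*cm

0.03347


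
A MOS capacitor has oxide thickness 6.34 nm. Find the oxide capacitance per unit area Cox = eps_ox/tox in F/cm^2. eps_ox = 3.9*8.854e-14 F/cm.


Step 1: eps_ox = 3.9 * 8.854e-14 = 3.45306e-13 F/cm
Step 2: tox in cm = 6.34 nm * 1e-7 = 6.3400e-07 cm
Step 3: Cox = 3.45306e-13 / 6.3400e-07 = 5.45e-07 F/cm^2

5.45e-07


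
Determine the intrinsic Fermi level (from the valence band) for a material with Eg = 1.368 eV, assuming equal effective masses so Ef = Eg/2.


Step 1: For an intrinsic semiconductor, the Fermi level sits at midgap.
Step 2: Ef = Eg / 2 = 1.368 / 2 = 0.684 eV

0.684


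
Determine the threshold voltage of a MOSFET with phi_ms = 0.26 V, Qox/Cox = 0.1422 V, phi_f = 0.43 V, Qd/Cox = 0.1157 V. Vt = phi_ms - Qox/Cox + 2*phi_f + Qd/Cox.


Step 1: Vt = phi_ms - Qox/Cox + 2*phi_f + Qd/Cox
Step 2: Vt = 0.26 - 0.1422 + 2*0.43 + 0.1157
Step 3: Vt = 0.26 - 0.1422 + 0.86 + 0.1157
Step 4: Vt = 1.0935 V

1.0935


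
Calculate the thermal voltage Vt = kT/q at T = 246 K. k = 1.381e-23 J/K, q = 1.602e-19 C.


Step 1: kT = 1.381e-23 * 246 = 3.39726e-21 J
Step 2: Vt = kT/q = 3.39726e-21 / 1.602e-19
Step 3: Vt = 0.02121 V

0.02121


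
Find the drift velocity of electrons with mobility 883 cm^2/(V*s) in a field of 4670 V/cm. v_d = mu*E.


Step 1: v_d = mu * E
Step 2: v_d = 883 * 4670 = 4123610
Step 3: v_d = 4.12e+06 cm/s

4.12e+06


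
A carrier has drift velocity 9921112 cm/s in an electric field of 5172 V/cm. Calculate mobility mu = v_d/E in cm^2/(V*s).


Step 1: mu = v_d / E
Step 2: mu = 9921112 / 5172
Step 3: mu = 1918.24 cm^2/(V*s)

1918.24


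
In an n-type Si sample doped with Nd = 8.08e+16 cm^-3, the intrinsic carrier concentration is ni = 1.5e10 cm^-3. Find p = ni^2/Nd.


Step 1: Since Nd >> ni, n ≈ Nd = 8.08e+16 cm^-3
Step 2: p = ni^2 / n = (1.5e10)^2 / 8.08e+16
Step 3: p = 2.25e20 / 8.08e+16 = 2.78e+03 cm^-3

2.78e+03


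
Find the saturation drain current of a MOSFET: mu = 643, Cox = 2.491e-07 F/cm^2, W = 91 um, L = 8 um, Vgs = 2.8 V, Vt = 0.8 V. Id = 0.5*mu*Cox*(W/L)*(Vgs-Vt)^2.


Step 1: Overdrive voltage Vov = Vgs - Vt = 2.8 - 0.8 = 2.0 V
Step 2: W/L = 91/8 = 11.375
Step 3: Id = 0.5 * 643 * 2.491e-07 * 11.375 * 2.0^2
Step 4: Id = 3.64e-03 A

3.64e-03


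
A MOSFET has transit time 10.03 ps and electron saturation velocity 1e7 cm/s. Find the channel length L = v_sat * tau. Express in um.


Step 1: tau in seconds = 10.03 ps * 1e-12 = 1.0030e-11 s
Step 2: L = v_sat * tau = 1e7 * 1.0030e-11 = 1.0030e-04 cm
Step 3: L in um = 1.0030e-04 * 1e4 = 1.003 um

1.003


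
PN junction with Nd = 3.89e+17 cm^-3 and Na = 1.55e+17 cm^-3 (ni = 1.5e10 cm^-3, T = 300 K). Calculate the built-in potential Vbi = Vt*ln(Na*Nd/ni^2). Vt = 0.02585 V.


Step 1: Compute Na*Nd/ni^2 = 1.55e+17 * 3.89e+17 / (1.5e10)^2 = 2.6798e+14
Step 2: ln(2.6798e+14) = 33.2219
Step 3: Vbi = 0.02585 * 33.2219 = 0.859 V

0.859


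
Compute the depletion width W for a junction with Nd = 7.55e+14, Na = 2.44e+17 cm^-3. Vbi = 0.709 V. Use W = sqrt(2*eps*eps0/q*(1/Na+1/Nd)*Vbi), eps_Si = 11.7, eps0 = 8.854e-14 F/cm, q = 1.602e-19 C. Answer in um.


Step 1: 1/Na + 1/Nd = 1/2.44e+17 + 1/7.55e+14 = 1.32860e-15
Step 2: 2*eps*eps0/q = 2*11.7*8.854e-14/1.602e-19 = 1.293281e+07
Step 3: W^2 = 1.293281e+07 * 1.32860e-15 * 0.709 = 1.21824e-08
Step 4: W = sqrt(1.21824e-08) = 1.104e-04 cm = 1.104 um

1.104


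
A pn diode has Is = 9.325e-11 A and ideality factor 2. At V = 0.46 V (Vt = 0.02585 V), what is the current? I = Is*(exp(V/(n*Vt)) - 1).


Step 1: V/(n*Vt) = 0.46/(2*0.02585) = 8.8975
Step 2: exp(8.8975) = 7.3137e+03
Step 3: I = 9.325e-11 * (7.3137e+03 - 1) = 6.82e-07 A

6.82e-07


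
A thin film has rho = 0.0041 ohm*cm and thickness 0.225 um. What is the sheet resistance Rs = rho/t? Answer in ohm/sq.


Step 1: Convert thickness to cm: t = 0.225 um = 2.2500e-05 cm
Step 2: Rs = rho / t = 0.0041 / 2.2500e-05
Step 3: Rs = 182.2 ohm/sq

182.2


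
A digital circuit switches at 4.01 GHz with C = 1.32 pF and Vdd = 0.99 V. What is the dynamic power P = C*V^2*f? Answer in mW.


Step 1: V^2 = 0.99^2 = 0.9801 V^2
Step 2: P = C*V^2*f = 1.32e-12 F * 0.9801 * 4.01e9 Hz
Step 3: P = 5.18786532e-03 W
Step 4: P = 5.188 mW

5.188


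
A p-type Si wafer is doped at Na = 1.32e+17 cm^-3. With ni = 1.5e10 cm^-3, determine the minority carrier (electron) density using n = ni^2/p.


Step 1: Majority hole concentration p ≈ Na = 1.32e+17 cm^-3
Step 2: n = ni^2 / Na = (1.5e10)^2 / 1.32e+17
Step 3: n = 1.70e+03 cm^-3

1.70e+03


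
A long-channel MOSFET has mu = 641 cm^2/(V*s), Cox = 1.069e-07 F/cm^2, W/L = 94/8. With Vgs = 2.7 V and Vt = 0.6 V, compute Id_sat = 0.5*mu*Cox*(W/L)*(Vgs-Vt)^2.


Step 1: Overdrive voltage Vov = Vgs - Vt = 2.7 - 0.6 = 2.1 V
Step 2: W/L = 94/8 = 11.75
Step 3: Id = 0.5 * 641 * 1.069e-07 * 11.75 * 2.1^2
Step 4: Id = 1.78e-03 A

1.78e-03


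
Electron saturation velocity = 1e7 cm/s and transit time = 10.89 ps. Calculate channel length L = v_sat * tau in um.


Step 1: tau in seconds = 10.89 ps * 1e-12 = 1.0890e-11 s
Step 2: L = v_sat * tau = 1e7 * 1.0890e-11 = 1.0890e-04 cm
Step 3: L in um = 1.0890e-04 * 1e4 = 1.089 um

1.089


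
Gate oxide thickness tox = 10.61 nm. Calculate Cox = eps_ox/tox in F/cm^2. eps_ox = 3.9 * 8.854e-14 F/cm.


Step 1: eps_ox = 3.9 * 8.854e-14 = 3.45306e-13 F/cm
Step 2: tox in cm = 10.61 nm * 1e-7 = 1.0610e-06 cm
Step 3: Cox = 3.45306e-13 / 1.0610e-06 = 3.25e-07 F/cm^2

3.25e-07


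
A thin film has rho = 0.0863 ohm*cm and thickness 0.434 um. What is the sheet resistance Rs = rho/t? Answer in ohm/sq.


Step 1: Convert thickness to cm: t = 0.434 um = 4.3400e-05 cm
Step 2: Rs = rho / t = 0.0863 / 4.3400e-05
Step 3: Rs = 1988.5 ohm/sq

1988.5


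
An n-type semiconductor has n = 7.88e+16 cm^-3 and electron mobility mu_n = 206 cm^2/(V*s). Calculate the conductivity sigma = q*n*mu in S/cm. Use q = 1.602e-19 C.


Step 1: sigma = q * n * mu
Step 2: sigma = 1.602e-19 * 7.88e+16 * 206
Step 3: sigma = 2.600e+00 S/cm

2.600e+00


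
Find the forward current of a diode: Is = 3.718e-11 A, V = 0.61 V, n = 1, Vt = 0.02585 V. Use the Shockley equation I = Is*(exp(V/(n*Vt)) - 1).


Step 1: V/(n*Vt) = 0.61/(1*0.02585) = 23.5977
Step 2: exp(23.5977) = 1.7715e+10
Step 3: I = 3.718e-11 * (1.7715e+10 - 1) = 6.59e-01 A

6.59e-01


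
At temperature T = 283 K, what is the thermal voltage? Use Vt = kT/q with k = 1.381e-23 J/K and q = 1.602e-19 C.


Step 1: kT = 1.381e-23 * 283 = 3.90823e-21 J
Step 2: Vt = kT/q = 3.90823e-21 / 1.602e-19
Step 3: Vt = 0.0244 V

0.0244


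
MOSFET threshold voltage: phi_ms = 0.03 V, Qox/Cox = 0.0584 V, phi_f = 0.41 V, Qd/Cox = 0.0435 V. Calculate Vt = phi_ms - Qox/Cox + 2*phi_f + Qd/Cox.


Step 1: Vt = phi_ms - Qox/Cox + 2*phi_f + Qd/Cox
Step 2: Vt = 0.03 - 0.0584 + 2*0.41 + 0.0435
Step 3: Vt = 0.03 - 0.0584 + 0.82 + 0.0435
Step 4: Vt = 0.8351 V

0.8351


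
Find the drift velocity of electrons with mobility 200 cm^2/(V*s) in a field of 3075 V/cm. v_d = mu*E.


Step 1: v_d = mu * E
Step 2: v_d = 200 * 3075 = 615000
Step 3: v_d = 6.15e+05 cm/s

6.15e+05


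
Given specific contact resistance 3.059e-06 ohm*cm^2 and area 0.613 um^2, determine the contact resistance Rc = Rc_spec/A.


Step 1: Convert area to cm^2: 0.613 um^2 = 6.1300e-09 cm^2
Step 2: Rc = Rc_spec / A = 3.059e-06 / 6.1300e-09
Step 3: Rc = 4.99e+02 ohms

4.99e+02


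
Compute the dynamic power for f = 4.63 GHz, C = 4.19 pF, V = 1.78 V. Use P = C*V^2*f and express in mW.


Step 1: V^2 = 1.78^2 = 3.1684 V^2
Step 2: P = C*V^2*f = 4.19e-12 F * 3.1684 * 4.63e9 Hz
Step 3: P = 6.146600948e-02 W
Step 4: P = 61.466 mW

61.466


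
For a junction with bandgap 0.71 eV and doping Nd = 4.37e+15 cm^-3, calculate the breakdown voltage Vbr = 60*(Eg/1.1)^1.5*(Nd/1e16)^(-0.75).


Step 1: Eg/1.1 = 0.71/1.1 = 0.645455
Step 2: (Eg/1.1)^1.5 = 0.645455^1.5 = 0.518560
Step 3: (Nd/1e16)^(-0.75) = (0.437)^(-0.75) = 1.860540
Step 4: Vbr = 60 * 0.518560 * 1.860540 = 57.9 V

57.9


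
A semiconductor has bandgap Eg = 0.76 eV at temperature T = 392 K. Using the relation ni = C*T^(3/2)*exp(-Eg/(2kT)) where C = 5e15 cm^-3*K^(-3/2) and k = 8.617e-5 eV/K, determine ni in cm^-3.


Step 1: Compute kT = 8.617e-5 * 392 = 0.03377864 eV
Step 2: Exponent = -Eg/(2kT) = -0.76/(2*0.03377864) = -11.24971
Step 3: T^(3/2) = 392^1.5 = 7761.20
Step 4: ni = 5e15 * 7761.20 * exp(-11.24971) = 5.05e+14 cm^-3

5.05e+14


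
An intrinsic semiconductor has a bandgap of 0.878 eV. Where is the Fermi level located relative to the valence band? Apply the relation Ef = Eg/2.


Step 1: For an intrinsic semiconductor, the Fermi level sits at midgap.
Step 2: Ef = Eg / 2 = 0.878 / 2 = 0.439 eV

0.439


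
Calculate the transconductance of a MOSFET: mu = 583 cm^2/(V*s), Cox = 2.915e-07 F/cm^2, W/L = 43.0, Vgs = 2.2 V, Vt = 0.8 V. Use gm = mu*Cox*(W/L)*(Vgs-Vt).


Step 1: Vov = Vgs - Vt = 2.2 - 0.8 = 1.4 V
Step 2: gm = mu * Cox * (W/L) * Vov
Step 3: gm = 583 * 2.915e-07 * 43.0 * 1.4 = 1.02e-02 S

1.02e-02


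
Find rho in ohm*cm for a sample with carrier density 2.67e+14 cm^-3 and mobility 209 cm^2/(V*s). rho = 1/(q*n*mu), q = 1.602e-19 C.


Step 1: sigma = q * n * mu = 1.602e-19 * 2.67e+14 * 209 = 8.93964e-03 S/cm
Step 2: rho = 1 / sigma = 1 / 8.93964e-03 = 111.9 ohm*cm

111.9


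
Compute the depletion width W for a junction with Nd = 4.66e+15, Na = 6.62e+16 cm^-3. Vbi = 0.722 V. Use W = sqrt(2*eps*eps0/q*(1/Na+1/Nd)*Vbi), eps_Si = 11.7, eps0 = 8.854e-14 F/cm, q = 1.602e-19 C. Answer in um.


Step 1: 1/Na + 1/Nd = 1/6.62e+16 + 1/4.66e+15 = 2.29698e-16
Step 2: 2*eps*eps0/q = 2*11.7*8.854e-14/1.602e-19 = 1.293281e+07
Step 3: W^2 = 1.293281e+07 * 2.29698e-16 * 0.722 = 2.14480e-09
Step 4: W = sqrt(2.14480e-09) = 4.631e-05 cm = 0.4631 um

0.4631


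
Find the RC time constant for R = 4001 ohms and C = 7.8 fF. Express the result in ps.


Step 1: tau = R * C
Step 2: tau = 4001 * 7.8 fF = 4001 * 7.8e-15 F
Step 3: tau = 3.12078e-11 s = 31.2078 ps

31.2078


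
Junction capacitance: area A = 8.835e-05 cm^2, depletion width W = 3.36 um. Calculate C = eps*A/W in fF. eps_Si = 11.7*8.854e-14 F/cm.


Step 1: eps_Si = 11.7 * 8.854e-14 = 1.035918e-12 F/cm
Step 2: W in cm = 3.36 * 1e-4 = 3.36e-04 cm
Step 3: C = 1.035918e-12 * 8.835e-05 / 3.36e-04 = 2.723909e-13 F
Step 4: C = 272.39 fF

272.39


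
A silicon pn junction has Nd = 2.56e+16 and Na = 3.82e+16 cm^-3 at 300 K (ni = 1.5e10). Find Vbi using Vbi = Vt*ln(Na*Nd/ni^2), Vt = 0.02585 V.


Step 1: Compute Na*Nd/ni^2 = 3.82e+16 * 2.56e+16 / (1.5e10)^2 = 4.3463e+12
Step 2: ln(4.3463e+12) = 29.1003
Step 3: Vbi = 0.02585 * 29.1003 = 0.752 V

0.752


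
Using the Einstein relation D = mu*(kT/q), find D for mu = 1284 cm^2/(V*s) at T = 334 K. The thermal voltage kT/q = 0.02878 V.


Step 1: D = mu * (kT/q)
Step 2: D = 1284 * 0.02878
Step 3: D = 36.95 cm^2/s

36.95


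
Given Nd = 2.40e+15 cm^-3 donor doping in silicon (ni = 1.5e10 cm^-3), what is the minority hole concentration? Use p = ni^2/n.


Step 1: Since Nd >> ni, n ≈ Nd = 2.40e+15 cm^-3
Step 2: p = ni^2 / n = (1.5e10)^2 / 2.40e+15
Step 3: p = 2.25e20 / 2.40e+15 = 9.38e+04 cm^-3

9.38e+04


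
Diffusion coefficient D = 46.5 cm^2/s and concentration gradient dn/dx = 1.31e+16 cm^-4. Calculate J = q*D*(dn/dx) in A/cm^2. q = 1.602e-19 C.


Step 1: J = q * D * (dn/dx)
Step 2: J = 1.602e-19 * 46.5 * 1.31e+16
Step 3: J = 9.76e-02 A/cm^2

9.76e-02


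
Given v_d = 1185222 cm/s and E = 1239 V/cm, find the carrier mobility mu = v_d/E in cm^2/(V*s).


Step 1: mu = v_d / E
Step 2: mu = 1185222 / 1239
Step 3: mu = 956.6 cm^2/(V*s)

956.6


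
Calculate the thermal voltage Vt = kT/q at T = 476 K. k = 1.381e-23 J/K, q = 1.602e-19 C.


Step 1: kT = 1.381e-23 * 476 = 6.57356e-21 J
Step 2: Vt = kT/q = 6.57356e-21 / 1.602e-19
Step 3: Vt = 0.04103 V

0.04103


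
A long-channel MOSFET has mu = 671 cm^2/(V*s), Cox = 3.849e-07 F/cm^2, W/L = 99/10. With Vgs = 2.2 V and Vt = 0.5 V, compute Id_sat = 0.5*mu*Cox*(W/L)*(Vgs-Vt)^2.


Step 1: Overdrive voltage Vov = Vgs - Vt = 2.2 - 0.5 = 1.7 V
Step 2: W/L = 99/10 = 9.9
Step 3: Id = 0.5 * 671 * 3.849e-07 * 9.9 * 1.7^2
Step 4: Id = 3.69e-03 A

3.69e-03


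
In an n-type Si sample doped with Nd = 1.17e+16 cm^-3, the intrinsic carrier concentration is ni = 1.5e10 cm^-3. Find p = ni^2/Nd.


Step 1: Since Nd >> ni, n ≈ Nd = 1.17e+16 cm^-3
Step 2: p = ni^2 / n = (1.5e10)^2 / 1.17e+16
Step 3: p = 2.25e20 / 1.17e+16 = 1.92e+04 cm^-3

1.92e+04


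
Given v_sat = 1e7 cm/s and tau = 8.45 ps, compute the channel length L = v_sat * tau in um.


Step 1: tau in seconds = 8.45 ps * 1e-12 = 8.4500e-12 s
Step 2: L = v_sat * tau = 1e7 * 8.4500e-12 = 8.4500e-05 cm
Step 3: L in um = 8.4500e-05 * 1e4 = 0.845 um

0.845


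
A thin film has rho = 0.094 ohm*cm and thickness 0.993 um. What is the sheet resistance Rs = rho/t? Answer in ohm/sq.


Step 1: Convert thickness to cm: t = 0.993 um = 9.9300e-05 cm
Step 2: Rs = rho / t = 0.094 / 9.9300e-05
Step 3: Rs = 946.6 ohm/sq

946.6


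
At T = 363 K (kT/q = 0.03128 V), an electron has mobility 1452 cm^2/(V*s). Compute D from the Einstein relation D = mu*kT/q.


Step 1: D = mu * (kT/q)
Step 2: D = 1452 * 0.03128
Step 3: D = 45.42 cm^2/s

45.42


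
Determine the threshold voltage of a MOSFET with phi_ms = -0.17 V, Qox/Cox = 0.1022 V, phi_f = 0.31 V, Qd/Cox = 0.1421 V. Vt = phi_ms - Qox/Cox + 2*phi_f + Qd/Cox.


Step 1: Vt = phi_ms - Qox/Cox + 2*phi_f + Qd/Cox
Step 2: Vt = -0.17 - 0.1022 + 2*0.31 + 0.1421
Step 3: Vt = -0.17 - 0.1022 + 0.62 + 0.1421
Step 4: Vt = 0.4899 V

0.4899


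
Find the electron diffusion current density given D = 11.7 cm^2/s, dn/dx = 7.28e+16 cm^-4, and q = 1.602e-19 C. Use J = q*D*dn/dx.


Step 1: J = q * D * (dn/dx)
Step 2: J = 1.602e-19 * 11.7 * 7.28e+16
Step 3: J = 1.36e-01 A/cm^2

1.36e-01


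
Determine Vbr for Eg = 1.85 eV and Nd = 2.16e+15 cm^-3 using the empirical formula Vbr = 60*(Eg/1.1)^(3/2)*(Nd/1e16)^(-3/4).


Step 1: Eg/1.1 = 1.85/1.1 = 1.681818
Step 2: (Eg/1.1)^1.5 = 1.681818^1.5 = 2.181064
Step 3: (Nd/1e16)^(-0.75) = (0.216)^(-0.75) = 3.156165
Step 4: Vbr = 60 * 2.181064 * 3.156165 = 413.0 V

413.0


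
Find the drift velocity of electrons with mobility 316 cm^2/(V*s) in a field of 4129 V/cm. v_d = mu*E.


Step 1: v_d = mu * E
Step 2: v_d = 316 * 4129 = 1304764
Step 3: v_d = 1.30e+06 cm/s

1.30e+06


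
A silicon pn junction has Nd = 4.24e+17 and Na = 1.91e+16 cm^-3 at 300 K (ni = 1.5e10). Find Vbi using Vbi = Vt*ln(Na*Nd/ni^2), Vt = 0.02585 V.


Step 1: Compute Na*Nd/ni^2 = 1.91e+16 * 4.24e+17 / (1.5e10)^2 = 3.5993e+13
Step 2: ln(3.5993e+13) = 31.2143
Step 3: Vbi = 0.02585 * 31.2143 = 0.807 V

0.807


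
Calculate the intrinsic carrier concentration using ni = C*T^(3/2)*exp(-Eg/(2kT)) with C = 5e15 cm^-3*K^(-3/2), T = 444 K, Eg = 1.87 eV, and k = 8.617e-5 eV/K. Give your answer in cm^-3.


Step 1: Compute kT = 8.617e-5 * 444 = 0.03825948 eV
Step 2: Exponent = -Eg/(2kT) = -1.87/(2*0.03825948) = -24.43839
Step 3: T^(3/2) = 444^1.5 = 9355.66
Step 4: ni = 5e15 * 9355.66 * exp(-24.43839) = 1.14e+09 cm^-3

1.14e+09


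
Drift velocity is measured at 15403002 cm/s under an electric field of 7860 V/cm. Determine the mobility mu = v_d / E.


Step 1: mu = v_d / E
Step 2: mu = 15403002 / 7860
Step 3: mu = 1959.67 cm^2/(V*s)

1959.67


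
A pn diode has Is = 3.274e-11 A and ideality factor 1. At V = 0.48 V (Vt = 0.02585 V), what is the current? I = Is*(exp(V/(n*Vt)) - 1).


Step 1: V/(n*Vt) = 0.48/(1*0.02585) = 18.5687
Step 2: exp(18.5687) = 1.1595e+08
Step 3: I = 3.274e-11 * (1.1595e+08 - 1) = 3.80e-03 A

3.80e-03


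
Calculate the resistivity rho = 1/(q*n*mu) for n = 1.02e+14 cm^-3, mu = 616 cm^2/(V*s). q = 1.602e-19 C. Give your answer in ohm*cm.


Step 1: sigma = q * n * mu = 1.602e-19 * 1.02e+14 * 616 = 1.00657e-02 S/cm
Step 2: rho = 1 / sigma = 1 / 1.00657e-02 = 99.35 ohm*cm

99.35


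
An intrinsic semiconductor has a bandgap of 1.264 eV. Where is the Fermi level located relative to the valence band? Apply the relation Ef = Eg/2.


Step 1: For an intrinsic semiconductor, the Fermi level sits at midgap.
Step 2: Ef = Eg / 2 = 1.264 / 2 = 0.632 eV

0.632


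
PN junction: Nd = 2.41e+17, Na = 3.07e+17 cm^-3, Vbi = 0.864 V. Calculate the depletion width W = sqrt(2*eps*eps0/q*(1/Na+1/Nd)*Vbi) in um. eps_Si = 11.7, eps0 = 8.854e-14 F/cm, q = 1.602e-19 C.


Step 1: 1/Na + 1/Nd = 1/3.07e+17 + 1/2.41e+17 = 7.40671e-18
Step 2: 2*eps*eps0/q = 2*11.7*8.854e-14/1.602e-19 = 1.293281e+07
Step 3: W^2 = 1.293281e+07 * 7.40671e-18 * 0.864 = 8.27622e-11
Step 4: W = sqrt(8.27622e-11) = 9.097e-06 cm = 0.09097 um

0.09097


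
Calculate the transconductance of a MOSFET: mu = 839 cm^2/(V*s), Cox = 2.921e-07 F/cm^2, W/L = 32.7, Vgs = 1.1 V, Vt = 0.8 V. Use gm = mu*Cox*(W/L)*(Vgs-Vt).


Step 1: Vov = Vgs - Vt = 1.1 - 0.8 = 0.3 V
Step 2: gm = mu * Cox * (W/L) * Vov
Step 3: gm = 839 * 2.921e-07 * 32.7 * 0.3 = 2.40e-03 S

2.40e-03


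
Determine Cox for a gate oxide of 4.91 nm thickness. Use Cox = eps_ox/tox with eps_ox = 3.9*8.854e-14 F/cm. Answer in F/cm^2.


Step 1: eps_ox = 3.9 * 8.854e-14 = 3.45306e-13 F/cm
Step 2: tox in cm = 4.91 nm * 1e-7 = 4.9100e-07 cm
Step 3: Cox = 3.45306e-13 / 4.9100e-07 = 7.03e-07 F/cm^2

7.03e-07


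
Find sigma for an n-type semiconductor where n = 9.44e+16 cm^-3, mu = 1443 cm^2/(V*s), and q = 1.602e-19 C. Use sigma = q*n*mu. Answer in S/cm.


Step 1: sigma = q * n * mu
Step 2: sigma = 1.602e-19 * 9.44e+16 * 1443
Step 3: sigma = 2.182e+01 S/cm

2.182e+01


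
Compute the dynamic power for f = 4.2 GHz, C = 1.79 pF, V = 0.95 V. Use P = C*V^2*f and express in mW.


Step 1: V^2 = 0.95^2 = 0.9025 V^2
Step 2: P = C*V^2*f = 1.79e-12 F * 0.9025 * 4.2e9 Hz
Step 3: P = 6.784995e-03 W
Step 4: P = 6.785 mW

6.785


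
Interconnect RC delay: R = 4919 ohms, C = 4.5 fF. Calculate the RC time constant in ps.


Step 1: tau = R * C
Step 2: tau = 4919 * 4.5 fF = 4919 * 4.5e-15 F
Step 3: tau = 2.21355e-11 s = 22.1355 ps

22.1355


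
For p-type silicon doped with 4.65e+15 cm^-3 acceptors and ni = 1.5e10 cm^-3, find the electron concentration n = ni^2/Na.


Step 1: Majority hole concentration p ≈ Na = 4.65e+15 cm^-3
Step 2: n = ni^2 / Na = (1.5e10)^2 / 4.65e+15
Step 3: n = 4.84e+04 cm^-3

4.84e+04


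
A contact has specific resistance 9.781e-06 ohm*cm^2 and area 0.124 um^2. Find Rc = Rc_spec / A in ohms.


Step 1: Convert area to cm^2: 0.124 um^2 = 1.2400e-09 cm^2
Step 2: Rc = Rc_spec / A = 9.781e-06 / 1.2400e-09
Step 3: Rc = 7.89e+03 ohms

7.89e+03


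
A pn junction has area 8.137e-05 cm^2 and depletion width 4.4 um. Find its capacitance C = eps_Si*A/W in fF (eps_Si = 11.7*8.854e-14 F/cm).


Step 1: eps_Si = 11.7 * 8.854e-14 = 1.035918e-12 F/cm
Step 2: W in cm = 4.4 * 1e-4 = 4.40e-04 cm
Step 3: C = 1.035918e-12 * 8.137e-05 / 4.40e-04 = 1.915742e-13 F
Step 4: C = 191.57 fF

191.57


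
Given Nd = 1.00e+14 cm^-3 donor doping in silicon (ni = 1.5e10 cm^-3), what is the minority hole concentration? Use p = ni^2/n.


Step 1: Since Nd >> ni, n ≈ Nd = 1.00e+14 cm^-3
Step 2: p = ni^2 / n = (1.5e10)^2 / 1.00e+14
Step 3: p = 2.25e20 / 1.00e+14 = 2.25e+06 cm^-3

2.25e+06


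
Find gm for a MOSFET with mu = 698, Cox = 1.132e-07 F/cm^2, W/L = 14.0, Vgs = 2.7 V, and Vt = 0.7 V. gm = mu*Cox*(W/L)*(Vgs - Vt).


Step 1: Vov = Vgs - Vt = 2.7 - 0.7 = 2.0 V
Step 2: gm = mu * Cox * (W/L) * Vov
Step 3: gm = 698 * 1.132e-07 * 14.0 * 2.0 = 2.21e-03 S

2.21e-03


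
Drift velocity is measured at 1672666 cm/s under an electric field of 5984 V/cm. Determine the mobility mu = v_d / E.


Step 1: mu = v_d / E
Step 2: mu = 1672666 / 5984
Step 3: mu = 279.52 cm^2/(V*s)

279.52


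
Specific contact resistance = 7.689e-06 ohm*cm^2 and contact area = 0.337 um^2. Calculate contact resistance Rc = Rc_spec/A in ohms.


Step 1: Convert area to cm^2: 0.337 um^2 = 3.3700e-09 cm^2
Step 2: Rc = Rc_spec / A = 7.689e-06 / 3.3700e-09
Step 3: Rc = 2.28e+03 ohms

2.28e+03


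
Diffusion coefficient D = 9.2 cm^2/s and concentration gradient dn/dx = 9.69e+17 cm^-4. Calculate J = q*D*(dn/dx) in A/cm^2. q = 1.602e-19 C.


Step 1: J = q * D * (dn/dx)
Step 2: J = 1.602e-19 * 9.2 * 9.69e+17
Step 3: J = 1.43e+00 A/cm^2

1.43e+00


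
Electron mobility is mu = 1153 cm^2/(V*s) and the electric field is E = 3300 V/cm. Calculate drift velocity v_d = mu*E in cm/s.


Step 1: v_d = mu * E
Step 2: v_d = 1153 * 3300 = 3804900
Step 3: v_d = 3.80e+06 cm/s

3.80e+06


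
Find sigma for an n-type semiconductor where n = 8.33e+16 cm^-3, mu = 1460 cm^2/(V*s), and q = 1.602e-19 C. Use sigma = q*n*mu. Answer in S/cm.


Step 1: sigma = q * n * mu
Step 2: sigma = 1.602e-19 * 8.33e+16 * 1460
Step 3: sigma = 1.948e+01 S/cm

1.948e+01


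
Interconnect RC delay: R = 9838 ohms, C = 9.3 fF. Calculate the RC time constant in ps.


Step 1: tau = R * C
Step 2: tau = 9838 * 9.3 fF = 9838 * 9.3e-15 F
Step 3: tau = 9.14934e-11 s = 91.4934 ps

91.4934


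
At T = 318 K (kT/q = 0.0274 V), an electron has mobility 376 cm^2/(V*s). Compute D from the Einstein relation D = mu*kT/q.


Step 1: D = mu * (kT/q)
Step 2: D = 376 * 0.0274
Step 3: D = 10.3 cm^2/s

10.3


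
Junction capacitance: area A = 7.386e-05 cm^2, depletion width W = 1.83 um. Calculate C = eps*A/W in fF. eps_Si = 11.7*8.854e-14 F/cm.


Step 1: eps_Si = 11.7 * 8.854e-14 = 1.035918e-12 F/cm
Step 2: W in cm = 1.83 * 1e-4 = 1.83e-04 cm
Step 3: C = 1.035918e-12 * 7.386e-05 / 1.83e-04 = 4.181033e-13 F
Step 4: C = 418.1 fF

418.1


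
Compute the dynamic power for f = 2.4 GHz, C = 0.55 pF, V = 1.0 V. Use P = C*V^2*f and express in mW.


Step 1: V^2 = 1.0^2 = 1.0 V^2
Step 2: P = C*V^2*f = 0.55e-12 F * 1.0 * 2.4e9 Hz
Step 3: P = 1.32e-03 W
Step 4: P = 1.32 mW

1.32


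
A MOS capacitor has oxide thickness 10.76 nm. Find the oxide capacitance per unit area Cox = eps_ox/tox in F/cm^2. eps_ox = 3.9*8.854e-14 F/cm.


Step 1: eps_ox = 3.9 * 8.854e-14 = 3.45306e-13 F/cm
Step 2: tox in cm = 10.76 nm * 1e-7 = 1.0760e-06 cm
Step 3: Cox = 3.45306e-13 / 1.0760e-06 = 3.21e-07 F/cm^2

3.21e-07


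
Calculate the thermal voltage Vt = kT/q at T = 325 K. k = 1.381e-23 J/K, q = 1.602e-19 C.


Step 1: kT = 1.381e-23 * 325 = 4.48825e-21 J
Step 2: Vt = kT/q = 4.48825e-21 / 1.602e-19
Step 3: Vt = 0.02802 V

0.02802


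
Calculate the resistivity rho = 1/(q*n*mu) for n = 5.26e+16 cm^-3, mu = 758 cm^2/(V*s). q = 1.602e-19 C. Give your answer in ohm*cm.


Step 1: sigma = q * n * mu = 1.602e-19 * 5.26e+16 * 758 = 6.38730e+00 S/cm
Step 2: rho = 1 / sigma = 1 / 6.38730e+00 = 0.1566 ohm*cm

0.1566


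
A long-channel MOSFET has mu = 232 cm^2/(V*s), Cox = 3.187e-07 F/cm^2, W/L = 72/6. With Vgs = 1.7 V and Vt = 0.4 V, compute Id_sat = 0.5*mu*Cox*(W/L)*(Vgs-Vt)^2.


Step 1: Overdrive voltage Vov = Vgs - Vt = 1.7 - 0.4 = 1.3 V
Step 2: W/L = 72/6 = 12
Step 3: Id = 0.5 * 232 * 3.187e-07 * 12 * 1.3^2
Step 4: Id = 7.50e-04 A

7.50e-04


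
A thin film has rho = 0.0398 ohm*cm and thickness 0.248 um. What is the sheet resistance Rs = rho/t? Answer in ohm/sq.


Step 1: Convert thickness to cm: t = 0.248 um = 2.4800e-05 cm
Step 2: Rs = rho / t = 0.0398 / 2.4800e-05
Step 3: Rs = 1604.8 ohm/sq

1604.8


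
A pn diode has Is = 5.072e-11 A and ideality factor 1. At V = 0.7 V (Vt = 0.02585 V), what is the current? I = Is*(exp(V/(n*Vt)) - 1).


Step 1: V/(n*Vt) = 0.7/(1*0.02585) = 27.0793
Step 2: exp(27.0793) = 5.7596e+11
Step 3: I = 5.072e-11 * (5.7596e+11 - 1) = 2.92e+01 A

2.92e+01


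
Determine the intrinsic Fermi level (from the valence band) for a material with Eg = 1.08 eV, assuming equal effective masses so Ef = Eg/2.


Step 1: For an intrinsic semiconductor, the Fermi level sits at midgap.
Step 2: Ef = Eg / 2 = 1.08 / 2 = 0.54 eV

0.54


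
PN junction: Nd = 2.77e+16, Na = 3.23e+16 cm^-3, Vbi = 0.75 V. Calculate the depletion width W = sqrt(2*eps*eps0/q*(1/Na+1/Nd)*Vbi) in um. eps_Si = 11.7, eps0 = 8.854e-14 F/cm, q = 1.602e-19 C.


Step 1: 1/Na + 1/Nd = 1/3.23e+16 + 1/2.77e+16 = 6.70608e-17
Step 2: 2*eps*eps0/q = 2*11.7*8.854e-14/1.602e-19 = 1.293281e+07
Step 3: W^2 = 1.293281e+07 * 6.70608e-17 * 0.75 = 6.50463e-10
Step 4: W = sqrt(6.50463e-10) = 2.550e-05 cm = 0.255 um

0.255


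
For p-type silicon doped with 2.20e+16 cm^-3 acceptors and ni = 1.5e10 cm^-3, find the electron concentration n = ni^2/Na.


Step 1: Majority hole concentration p ≈ Na = 2.20e+16 cm^-3
Step 2: n = ni^2 / Na = (1.5e10)^2 / 2.20e+16
Step 3: n = 1.02e+04 cm^-3

1.02e+04


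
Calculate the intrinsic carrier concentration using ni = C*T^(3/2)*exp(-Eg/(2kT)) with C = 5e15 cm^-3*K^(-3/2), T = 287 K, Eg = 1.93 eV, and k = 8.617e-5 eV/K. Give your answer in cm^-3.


Step 1: Compute kT = 8.617e-5 * 287 = 0.02473079 eV
Step 2: Exponent = -Eg/(2kT) = -1.93/(2*0.02473079) = -39.02018
Step 3: T^(3/2) = 287^1.5 = 4862.09
Step 4: ni = 5e15 * 4862.09 * exp(-39.02018) = 2.75e+02 cm^-3

2.75e+02


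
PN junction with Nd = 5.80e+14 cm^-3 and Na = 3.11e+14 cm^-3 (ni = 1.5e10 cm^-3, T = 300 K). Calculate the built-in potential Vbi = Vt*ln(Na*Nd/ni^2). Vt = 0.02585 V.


Step 1: Compute Na*Nd/ni^2 = 3.11e+14 * 5.80e+14 / (1.5e10)^2 = 8.0169e+08
Step 2: ln(8.0169e+08) = 20.5022
Step 3: Vbi = 0.02585 * 20.5022 = 0.53 V

0.53


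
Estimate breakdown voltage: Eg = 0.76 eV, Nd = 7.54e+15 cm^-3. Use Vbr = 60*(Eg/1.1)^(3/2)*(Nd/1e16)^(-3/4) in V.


Step 1: Eg/1.1 = 0.76/1.1 = 0.690909
Step 2: (Eg/1.1)^1.5 = 0.690909^1.5 = 0.574290
Step 3: (Nd/1e16)^(-0.75) = (0.754)^(-0.75) = 1.235866
Step 4: Vbr = 60 * 0.574290 * 1.235866 = 42.6 V

42.6


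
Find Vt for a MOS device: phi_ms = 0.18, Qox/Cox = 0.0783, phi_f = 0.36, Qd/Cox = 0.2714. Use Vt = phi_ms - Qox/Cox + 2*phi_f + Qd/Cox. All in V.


Step 1: Vt = phi_ms - Qox/Cox + 2*phi_f + Qd/Cox
Step 2: Vt = 0.18 - 0.0783 + 2*0.36 + 0.2714
Step 3: Vt = 0.18 - 0.0783 + 0.72 + 0.2714
Step 4: Vt = 1.0931 V

1.0931


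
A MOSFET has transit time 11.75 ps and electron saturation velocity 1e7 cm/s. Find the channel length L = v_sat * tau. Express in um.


Step 1: tau in seconds = 11.75 ps * 1e-12 = 1.1750e-11 s
Step 2: L = v_sat * tau = 1e7 * 1.1750e-11 = 1.1750e-04 cm
Step 3: L in um = 1.1750e-04 * 1e4 = 1.175 um

1.175


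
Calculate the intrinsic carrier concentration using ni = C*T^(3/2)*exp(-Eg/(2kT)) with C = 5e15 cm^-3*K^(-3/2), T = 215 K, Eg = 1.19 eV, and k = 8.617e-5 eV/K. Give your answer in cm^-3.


Step 1: Compute kT = 8.617e-5 * 215 = 0.01852655 eV
Step 2: Exponent = -Eg/(2kT) = -1.19/(2*0.01852655) = -32.11607
Step 3: T^(3/2) = 215^1.5 = 3152.52
Step 4: ni = 5e15 * 3152.52 * exp(-32.11607) = 1.78e+05 cm^-3

1.78e+05


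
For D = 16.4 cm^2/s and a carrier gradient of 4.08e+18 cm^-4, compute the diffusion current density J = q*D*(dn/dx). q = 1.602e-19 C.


Step 1: J = q * D * (dn/dx)
Step 2: J = 1.602e-19 * 16.4 * 4.08e+18
Step 3: J = 1.07e+01 A/cm^2

1.07e+01


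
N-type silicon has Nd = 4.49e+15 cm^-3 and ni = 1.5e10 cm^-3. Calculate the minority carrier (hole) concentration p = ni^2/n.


Step 1: Since Nd >> ni, n ≈ Nd = 4.49e+15 cm^-3
Step 2: p = ni^2 / n = (1.5e10)^2 / 4.49e+15
Step 3: p = 2.25e20 / 4.49e+15 = 5.01e+04 cm^-3

5.01e+04


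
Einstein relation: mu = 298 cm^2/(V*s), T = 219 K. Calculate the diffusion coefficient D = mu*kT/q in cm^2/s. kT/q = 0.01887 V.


Step 1: D = mu * (kT/q)
Step 2: D = 298 * 0.01887
Step 3: D = 5.62 cm^2/s

5.62


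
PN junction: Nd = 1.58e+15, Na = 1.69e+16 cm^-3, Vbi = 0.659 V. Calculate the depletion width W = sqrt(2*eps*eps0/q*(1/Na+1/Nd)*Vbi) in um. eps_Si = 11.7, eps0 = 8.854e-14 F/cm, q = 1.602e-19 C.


Step 1: 1/Na + 1/Nd = 1/1.69e+16 + 1/1.58e+15 = 6.92083e-16
Step 2: 2*eps*eps0/q = 2*11.7*8.854e-14/1.602e-19 = 1.293281e+07
Step 3: W^2 = 1.293281e+07 * 6.92083e-16 * 0.659 = 5.89843e-09
Step 4: W = sqrt(5.89843e-09) = 7.680e-05 cm = 0.768 um

0.768


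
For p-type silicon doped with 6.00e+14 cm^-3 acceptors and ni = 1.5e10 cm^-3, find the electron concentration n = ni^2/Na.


Step 1: Majority hole concentration p ≈ Na = 6.00e+14 cm^-3
Step 2: n = ni^2 / Na = (1.5e10)^2 / 6.00e+14
Step 3: n = 3.75e+05 cm^-3

3.75e+05


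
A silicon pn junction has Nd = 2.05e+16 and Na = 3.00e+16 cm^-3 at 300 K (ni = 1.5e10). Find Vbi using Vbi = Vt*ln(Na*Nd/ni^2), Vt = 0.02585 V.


Step 1: Compute Na*Nd/ni^2 = 3.00e+16 * 2.05e+16 / (1.5e10)^2 = 2.7333e+12
Step 2: ln(2.7333e+12) = 28.6365
Step 3: Vbi = 0.02585 * 28.6365 = 0.74 V

0.74


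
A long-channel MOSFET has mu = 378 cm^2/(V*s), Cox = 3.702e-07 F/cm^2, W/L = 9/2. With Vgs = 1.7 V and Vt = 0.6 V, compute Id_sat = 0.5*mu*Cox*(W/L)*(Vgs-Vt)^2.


Step 1: Overdrive voltage Vov = Vgs - Vt = 1.7 - 0.6 = 1.1 V
Step 2: W/L = 9/2 = 4.5
Step 3: Id = 0.5 * 378 * 3.702e-07 * 4.5 * 1.1^2
Step 4: Id = 3.81e-04 A

3.81e-04


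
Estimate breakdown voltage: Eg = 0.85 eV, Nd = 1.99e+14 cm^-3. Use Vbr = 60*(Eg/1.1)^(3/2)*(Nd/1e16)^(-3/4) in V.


Step 1: Eg/1.1 = 0.85/1.1 = 0.772727
Step 2: (Eg/1.1)^1.5 = 0.772727^1.5 = 0.679265
Step 3: (Nd/1e16)^(-0.75) = (0.0199)^(-0.75) = 18.873837
Step 4: Vbr = 60 * 0.679265 * 18.873837 = 769.2 V

769.2


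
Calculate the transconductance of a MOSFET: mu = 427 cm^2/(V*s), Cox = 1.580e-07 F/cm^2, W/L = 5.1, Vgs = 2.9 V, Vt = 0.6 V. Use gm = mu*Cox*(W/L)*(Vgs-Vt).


Step 1: Vov = Vgs - Vt = 2.9 - 0.6 = 2.3 V
Step 2: gm = mu * Cox * (W/L) * Vov
Step 3: gm = 427 * 1.580e-07 * 5.1 * 2.3 = 7.91e-04 S

7.91e-04


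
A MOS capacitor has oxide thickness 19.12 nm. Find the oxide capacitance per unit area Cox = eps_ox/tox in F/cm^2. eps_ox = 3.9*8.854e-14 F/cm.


Step 1: eps_ox = 3.9 * 8.854e-14 = 3.45306e-13 F/cm
Step 2: tox in cm = 19.12 nm * 1e-7 = 1.9120e-06 cm
Step 3: Cox = 3.45306e-13 / 1.9120e-06 = 1.81e-07 F/cm^2

1.81e-07


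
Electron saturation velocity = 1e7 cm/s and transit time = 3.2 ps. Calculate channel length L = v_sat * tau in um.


Step 1: tau in seconds = 3.2 ps * 1e-12 = 3.2000e-12 s
Step 2: L = v_sat * tau = 1e7 * 3.2000e-12 = 3.2000e-05 cm
Step 3: L in um = 3.2000e-05 * 1e4 = 0.32 um

0.32


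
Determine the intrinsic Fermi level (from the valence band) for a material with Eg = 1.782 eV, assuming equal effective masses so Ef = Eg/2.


Step 1: For an intrinsic semiconductor, the Fermi level sits at midgap.
Step 2: Ef = Eg / 2 = 1.782 / 2 = 0.891 eV

0.891


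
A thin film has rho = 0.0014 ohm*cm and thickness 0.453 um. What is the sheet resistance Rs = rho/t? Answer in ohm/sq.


Step 1: Convert thickness to cm: t = 0.453 um = 4.5300e-05 cm
Step 2: Rs = rho / t = 0.0014 / 4.5300e-05
Step 3: Rs = 30.9 ohm/sq

30.9


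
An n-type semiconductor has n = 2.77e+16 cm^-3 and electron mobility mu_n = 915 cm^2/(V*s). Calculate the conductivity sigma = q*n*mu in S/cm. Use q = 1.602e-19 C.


Step 1: sigma = q * n * mu
Step 2: sigma = 1.602e-19 * 2.77e+16 * 915
Step 3: sigma = 4.060e+00 S/cm

4.060e+00


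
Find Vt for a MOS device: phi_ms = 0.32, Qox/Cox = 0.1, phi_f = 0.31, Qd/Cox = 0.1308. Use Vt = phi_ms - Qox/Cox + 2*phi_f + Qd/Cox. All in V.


Step 1: Vt = phi_ms - Qox/Cox + 2*phi_f + Qd/Cox
Step 2: Vt = 0.32 - 0.1 + 2*0.31 + 0.1308
Step 3: Vt = 0.32 - 0.1 + 0.62 + 0.1308
Step 4: Vt = 0.9708 V

0.9708


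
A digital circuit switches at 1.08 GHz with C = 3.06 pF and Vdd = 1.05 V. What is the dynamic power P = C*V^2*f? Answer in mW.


Step 1: V^2 = 1.05^2 = 1.1025 V^2
Step 2: P = C*V^2*f = 3.06e-12 F * 1.1025 * 1.08e9 Hz
Step 3: P = 3.643542e-03 W
Step 4: P = 3.644 mW

3.644


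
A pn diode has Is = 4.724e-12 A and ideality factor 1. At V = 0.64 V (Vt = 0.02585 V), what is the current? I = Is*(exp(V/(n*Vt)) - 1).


Step 1: V/(n*Vt) = 0.64/(1*0.02585) = 24.7582
Step 2: exp(24.7582) = 5.6539e+10
Step 3: I = 4.724e-12 * (5.6539e+10 - 1) = 2.67e-01 A

2.67e-01


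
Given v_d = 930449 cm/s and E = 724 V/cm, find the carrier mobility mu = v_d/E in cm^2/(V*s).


Step 1: mu = v_d / E
Step 2: mu = 930449 / 724
Step 3: mu = 1285.15 cm^2/(V*s)

1285.15


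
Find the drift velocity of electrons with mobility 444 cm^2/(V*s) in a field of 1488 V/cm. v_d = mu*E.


Step 1: v_d = mu * E
Step 2: v_d = 444 * 1488 = 660672
Step 3: v_d = 6.61e+05 cm/s

6.61e+05


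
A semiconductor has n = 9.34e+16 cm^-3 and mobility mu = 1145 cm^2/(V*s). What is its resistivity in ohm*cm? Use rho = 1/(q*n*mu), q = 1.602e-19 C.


Step 1: sigma = q * n * mu = 1.602e-19 * 9.34e+16 * 1145 = 1.71323e+01 S/cm
Step 2: rho = 1 / sigma = 1 / 1.71323e+01 = 0.05837 ohm*cm

0.05837


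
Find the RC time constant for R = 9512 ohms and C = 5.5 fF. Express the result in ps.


Step 1: tau = R * C
Step 2: tau = 9512 * 5.5 fF = 9512 * 5.5e-15 F
Step 3: tau = 5.2316e-11 s = 52.316 ps

52.316


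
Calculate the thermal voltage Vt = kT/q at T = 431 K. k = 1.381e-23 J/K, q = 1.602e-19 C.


Step 1: kT = 1.381e-23 * 431 = 5.95211e-21 J
Step 2: Vt = kT/q = 5.95211e-21 / 1.602e-19
Step 3: Vt = 0.03715 V

0.03715


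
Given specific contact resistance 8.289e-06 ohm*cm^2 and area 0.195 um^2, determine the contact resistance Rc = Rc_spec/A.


Step 1: Convert area to cm^2: 0.195 um^2 = 1.9500e-09 cm^2
Step 2: Rc = Rc_spec / A = 8.289e-06 / 1.9500e-09
Step 3: Rc = 4.25e+03 ohms

4.25e+03


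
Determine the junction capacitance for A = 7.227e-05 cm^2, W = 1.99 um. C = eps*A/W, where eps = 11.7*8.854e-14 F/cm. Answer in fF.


Step 1: eps_Si = 11.7 * 8.854e-14 = 1.035918e-12 F/cm
Step 2: W in cm = 1.99 * 1e-4 = 1.99e-04 cm
Step 3: C = 1.035918e-12 * 7.227e-05 / 1.99e-04 = 3.762100e-13 F
Step 4: C = 376.21 fF

376.21


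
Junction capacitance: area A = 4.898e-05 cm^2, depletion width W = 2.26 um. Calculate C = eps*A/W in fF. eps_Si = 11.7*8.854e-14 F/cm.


Step 1: eps_Si = 11.7 * 8.854e-14 = 1.035918e-12 F/cm
Step 2: W in cm = 2.26 * 1e-4 = 2.26e-04 cm
Step 3: C = 1.035918e-12 * 4.898e-05 / 2.26e-04 = 2.245100e-13 F
Step 4: C = 224.51 fF

224.51


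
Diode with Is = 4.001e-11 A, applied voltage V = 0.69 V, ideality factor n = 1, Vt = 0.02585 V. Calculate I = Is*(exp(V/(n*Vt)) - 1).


Step 1: V/(n*Vt) = 0.69/(1*0.02585) = 26.6925
Step 2: exp(26.6925) = 3.9121e+11
Step 3: I = 4.001e-11 * (3.9121e+11 - 1) = 1.57e+01 A

1.57e+01


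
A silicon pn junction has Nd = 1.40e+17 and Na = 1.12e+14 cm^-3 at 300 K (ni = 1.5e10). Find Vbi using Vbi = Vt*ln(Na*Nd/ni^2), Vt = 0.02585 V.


Step 1: Compute Na*Nd/ni^2 = 1.12e+14 * 1.40e+17 / (1.5e10)^2 = 6.9689e+10
Step 2: ln(6.9689e+10) = 24.9673
Step 3: Vbi = 0.02585 * 24.9673 = 0.645 V

0.645


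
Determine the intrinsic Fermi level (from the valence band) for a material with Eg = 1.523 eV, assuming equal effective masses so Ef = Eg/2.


Step 1: For an intrinsic semiconductor, the Fermi level sits at midgap.
Step 2: Ef = Eg / 2 = 1.523 / 2 = 0.7615 eV

0.7615


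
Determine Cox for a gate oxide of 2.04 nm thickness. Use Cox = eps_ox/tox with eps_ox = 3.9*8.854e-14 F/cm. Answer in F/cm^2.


Step 1: eps_ox = 3.9 * 8.854e-14 = 3.45306e-13 F/cm
Step 2: tox in cm = 2.04 nm * 1e-7 = 2.0400e-07 cm
Step 3: Cox = 3.45306e-13 / 2.0400e-07 = 1.69e-06 F/cm^2

1.69e-06


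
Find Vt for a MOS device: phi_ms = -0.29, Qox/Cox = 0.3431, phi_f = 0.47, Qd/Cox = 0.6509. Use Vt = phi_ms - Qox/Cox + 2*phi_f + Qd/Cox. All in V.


Step 1: Vt = phi_ms - Qox/Cox + 2*phi_f + Qd/Cox
Step 2: Vt = -0.29 - 0.3431 + 2*0.47 + 0.6509
Step 3: Vt = -0.29 - 0.3431 + 0.94 + 0.6509
Step 4: Vt = 0.9578 V

0.9578


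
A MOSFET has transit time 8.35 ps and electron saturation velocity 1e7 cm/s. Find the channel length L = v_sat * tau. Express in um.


Step 1: tau in seconds = 8.35 ps * 1e-12 = 8.3500e-12 s
Step 2: L = v_sat * tau = 1e7 * 8.3500e-12 = 8.3500e-05 cm
Step 3: L in um = 8.3500e-05 * 1e4 = 0.835 um

0.835


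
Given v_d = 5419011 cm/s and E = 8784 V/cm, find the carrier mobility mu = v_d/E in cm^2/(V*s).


Step 1: mu = v_d / E
Step 2: mu = 5419011 / 8784
Step 3: mu = 616.92 cm^2/(V*s)

616.92


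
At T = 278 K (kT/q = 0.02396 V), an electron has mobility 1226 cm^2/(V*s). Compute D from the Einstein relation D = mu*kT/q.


Step 1: D = mu * (kT/q)
Step 2: D = 1226 * 0.02396
Step 3: D = 29.37 cm^2/s

29.37
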